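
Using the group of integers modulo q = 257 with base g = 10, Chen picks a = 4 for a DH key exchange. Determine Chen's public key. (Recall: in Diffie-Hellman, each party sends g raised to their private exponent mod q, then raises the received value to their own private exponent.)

234

Public value = 10^4 (mod 257).
10^1 ≡ 10 (mod 257)
10^2 = (10^1)^2 ≡ 10^2 = 100 ≡ 100 (mod 257)
10^4 = (10^2)^2 ≡ 100^2 = 10000 ≡ 234 (mod 257)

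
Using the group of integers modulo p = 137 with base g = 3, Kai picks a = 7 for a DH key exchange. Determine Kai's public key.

132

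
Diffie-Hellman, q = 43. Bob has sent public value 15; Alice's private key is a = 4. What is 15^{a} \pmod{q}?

Shared key K = 15^4 mod 43.
15^1 ≡ 15 (mod 43)
15^2 = (15^1)^2 ≡ 15^2 = 225 ≡ 10 (mod 43)
15^4 = (15^2)^2 ≡ 10^2 = 100 ≡ 14 (mod 43)

14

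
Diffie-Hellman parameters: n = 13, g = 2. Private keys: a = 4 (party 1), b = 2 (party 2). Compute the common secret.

Party 1 sends A = g^a mod n = 2^4 mod 13.
2^1 ≡ 2 (mod 13)
2^2 = (2^1)^2 ≡ 2^2 = 4 ≡ 4 (mod 13)
2^4 = (2^2)^2 ≡ 4^2 = 16 ≡ 3 (mod 13)
So A = 3. Party 2 then computes K = A^b mod n = 3^2 mod 13.
3^1 ≡ 3 (mod 13)
3^2 = (3^1)^2 ≡ 3^2 = 9 ≡ 9 (mod 13)

9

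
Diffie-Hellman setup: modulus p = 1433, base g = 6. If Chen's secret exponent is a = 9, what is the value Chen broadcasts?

Public value = 6^9 (mod 1433).
6^1 ≡ 6 (mod 1433)
6^2 = (6^1)^2 ≡ 6^2 = 36 ≡ 36 (mod 1433)
6^4 = (6^2)^2 ≡ 36^2 = 1296 ≡ 1296 (mod 1433)
6^8 = (6^4)^2 ≡ 1296^2 = 1679616 ≡ 140 (mod 1433)
6^9 = 6^8 · 6^1 ≡ 140 · 6 ≡ 840 (mod 1433).

840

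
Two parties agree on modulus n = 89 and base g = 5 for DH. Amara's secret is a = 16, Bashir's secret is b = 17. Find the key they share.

Amara sends A = g^a mod n = 5^16 mod 89.
5^1 ≡ 5 (mod 89)
5^2 = (5^1)^2 ≡ 5^2 = 25 ≡ 25 (mod 89)
5^4 = (5^2)^2 ≡ 25^2 = 625 ≡ 2 (mod 89)
5^8 = (5^4)^2 ≡ 2^2 = 4 ≡ 4 (mod 89)
5^16 = (5^8)^2 ≡ 4^2 = 16 ≡ 16 (mod 89)
So A = 16. Bashir then computes K = A^b mod n = 16^17 mod 89.
16^1 ≡ 16 (mod 89)
16^2 = (16^1)^2 ≡ 16^2 = 256 ≡ 78 (mod 89)
16^4 = (16^2)^2 ≡ 78^2 = 6084 ≡ 32 (mod 89)
16^8 = (16^4)^2 ≡ 32^2 = 1024 ≡ 45 (mod 89)
16^16 = (16^8)^2 ≡ 45^2 = 2025 ≡ 67 (mod 89)
16^17 = 16^16 · 16^1 ≡ 67 · 16 ≡ 4 (mod 89).

4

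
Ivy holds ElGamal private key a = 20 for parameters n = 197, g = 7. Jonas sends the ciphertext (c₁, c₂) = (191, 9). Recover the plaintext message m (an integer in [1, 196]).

143

Shared mask s = c₁^a mod n = 191^20 mod 197.
191^1 ≡ 191 (mod 197)
191^2 = (191^1)^2 ≡ 191^2 = 36481 ≡ 36 (mod 197)
191^4 = (191^2)^2 ≡ 36^2 = 1296 ≡ 114 (mod 197)
191^8 = (191^4)^2 ≡ 114^2 = 12996 ≡ 191 (mod 197)
191^16 = (191^8)^2 ≡ 191^2 = 36481 ≡ 36 (mod 197)
191^20 = 191^16 · 191^4 ≡ 36 · 114 ≡ 164 (mod 197).
So s = 164; s⁻¹ ≡ 191 (mod 197).
m = c₂ · s⁻¹ mod 197 = 9 · 191 mod 197 = 143.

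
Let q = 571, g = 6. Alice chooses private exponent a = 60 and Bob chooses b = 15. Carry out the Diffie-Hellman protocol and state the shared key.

59

Bob sends B = g^b mod q = 6^15 mod 571.
6^1 ≡ 6 (mod 571)
6^2 = (6^1)^2 ≡ 6^2 = 36 ≡ 36 (mod 571)
6^4 = (6^2)^2 ≡ 36^2 = 1296 ≡ 154 (mod 571)
6^8 = (6^4)^2 ≡ 154^2 = 23716 ≡ 305 (mod 571)
6^15 = 6^8 · 6^4 · 6^2 · 6^1 ≡ 305 · 154 · 36 · 6 ≡ 563 (mod 571).
So B = 563. Alice then computes K = B^a mod q = 563^60 mod 571.
563^1 ≡ 563 (mod 571)
563^2 = (563^1)^2 ≡ 563^2 = 316969 ≡ 64 (mod 571)
563^4 = (563^2)^2 ≡ 64^2 = 4096 ≡ 99 (mod 571)
563^8 = (563^4)^2 ≡ 99^2 = 9801 ≡ 94 (mod 571)
563^16 = (563^8)^2 ≡ 94^2 = 8836 ≡ 271 (mod 571)
563^32 = (563^16)^2 ≡ 271^2 = 73441 ≡ 353 (mod 571)
563^60 = 563^32 · 563^16 · 563^8 · 563^4 ≡ 353 · 271 · 94 · 99 ≡ 59 (mod 571).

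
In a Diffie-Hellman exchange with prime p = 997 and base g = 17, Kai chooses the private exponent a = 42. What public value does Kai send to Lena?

394

Public value = 17^42 (mod 997).
17^1 ≡ 17 (mod 997)
17^2 = (17^1)^2 ≡ 17^2 = 289 ≡ 289 (mod 997)
17^4 = (17^2)^2 ≡ 289^2 = 83521 ≡ 770 (mod 997)
17^8 = (17^4)^2 ≡ 770^2 = 592900 ≡ 682 (mod 997)
17^16 = (17^8)^2 ≡ 682^2 = 465124 ≡ 522 (mod 997)
17^32 = (17^16)^2 ≡ 522^2 = 272484 ≡ 303 (mod 997)
17^42 = 17^32 · 17^8 · 17^2 ≡ 303 · 682 · 289 ≡ 394 (mod 997).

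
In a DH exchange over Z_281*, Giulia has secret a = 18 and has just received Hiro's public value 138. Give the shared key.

Shared key K = 138^18 mod 281.
138^1 ≡ 138 (mod 281)
138^2 = (138^1)^2 ≡ 138^2 = 19044 ≡ 217 (mod 281)
138^4 = (138^2)^2 ≡ 217^2 = 47089 ≡ 162 (mod 281)
138^8 = (138^4)^2 ≡ 162^2 = 26244 ≡ 111 (mod 281)
138^16 = (138^8)^2 ≡ 111^2 = 12321 ≡ 238 (mod 281)
138^18 = 138^16 · 138^2 ≡ 238 · 217 ≡ 223 (mod 281).

223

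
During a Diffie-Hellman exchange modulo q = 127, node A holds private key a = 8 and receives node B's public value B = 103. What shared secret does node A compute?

Shared key K = 103^8 mod 127.
103^1 ≡ 103 (mod 127)
103^2 = (103^1)^2 ≡ 103^2 = 10609 ≡ 68 (mod 127)
103^4 = (103^2)^2 ≡ 68^2 = 4624 ≡ 52 (mod 127)
103^8 = (103^4)^2 ≡ 52^2 = 2704 ≡ 37 (mod 127)

37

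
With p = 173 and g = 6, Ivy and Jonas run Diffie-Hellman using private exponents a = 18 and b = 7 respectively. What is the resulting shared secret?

169

Jonas sends B = g^b mod p = 6^7 mod 173.
6^1 ≡ 6 (mod 173)
6^2 = (6^1)^2 ≡ 6^2 = 36 ≡ 36 (mod 173)
6^4 = (6^2)^2 ≡ 36^2 = 1296 ≡ 85 (mod 173)
6^7 = 6^4 · 6^2 · 6^1 ≡ 85 · 36 · 6 ≡ 22 (mod 173).
So B = 22. Ivy then computes K = B^a mod p = 22^18 mod 173.
22^1 ≡ 22 (mod 173)
22^2 = (22^1)^2 ≡ 22^2 = 484 ≡ 138 (mod 173)
22^4 = (22^2)^2 ≡ 138^2 = 19044 ≡ 14 (mod 173)
22^8 = (22^4)^2 ≡ 14^2 = 196 ≡ 23 (mod 173)
22^16 = (22^8)^2 ≡ 23^2 = 529 ≡ 10 (mod 173)
22^18 = 22^16 · 22^2 ≡ 10 · 138 ≡ 169 (mod 173).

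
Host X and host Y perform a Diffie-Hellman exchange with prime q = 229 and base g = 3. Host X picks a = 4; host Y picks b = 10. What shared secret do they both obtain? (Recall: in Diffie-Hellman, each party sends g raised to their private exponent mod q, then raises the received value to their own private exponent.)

159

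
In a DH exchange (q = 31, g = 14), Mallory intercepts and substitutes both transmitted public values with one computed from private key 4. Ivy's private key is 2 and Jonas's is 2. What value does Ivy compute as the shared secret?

Ivy receives Mallory's public value M = 14^4 mod 31 instead of the honest one.
14^1 ≡ 14 (mod 31)
14^2 = (14^1)^2 ≡ 14^2 = 196 ≡ 10 (mod 31)
14^4 = (14^2)^2 ≡ 10^2 = 100 ≡ 7 (mod 31)
So M = 7. Ivy computes K = M^2 mod 31.
7^1 ≡ 7 (mod 31)
7^2 = (7^1)^2 ≡ 7^2 = 49 ≡ 18 (mod 31)

18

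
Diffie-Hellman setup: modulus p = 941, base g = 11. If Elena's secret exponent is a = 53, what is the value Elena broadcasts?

517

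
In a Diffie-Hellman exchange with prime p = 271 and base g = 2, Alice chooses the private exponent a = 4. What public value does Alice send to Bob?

16

Public value = 2^4 mod 271.
2^1 ≡ 2 (mod 271)
2^2 = (2^1)^2 ≡ 2^2 = 4 ≡ 4 (mod 271)
2^4 = (2^2)^2 ≡ 4^2 = 16 ≡ 16 (mod 271)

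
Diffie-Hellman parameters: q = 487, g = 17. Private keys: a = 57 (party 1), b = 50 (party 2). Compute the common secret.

Party 1 sends A = g^a mod q = 17^57 mod 487.
17^1 ≡ 17 (mod 487)
17^2 = (17^1)^2 ≡ 17^2 = 289 ≡ 289 (mod 487)
17^4 = (17^2)^2 ≡ 289^2 = 83521 ≡ 244 (mod 487)
17^8 = (17^4)^2 ≡ 244^2 = 59536 ≡ 122 (mod 487)
17^16 = (17^8)^2 ≡ 122^2 = 14884 ≡ 274 (mod 487)
17^32 = (17^16)^2 ≡ 274^2 = 75076 ≡ 78 (mod 487)
17^57 = 17^32 · 17^16 · 17^8 · 17^1 ≡ 78 · 274 · 122 · 17 ≡ 249 (mod 487).
So A = 249. Party 2 then computes K = A^b mod q = 249^50 mod 487.
249^1 ≡ 249 (mod 487)
249^2 = (249^1)^2 ≡ 249^2 = 62001 ≡ 152 (mod 487)
249^4 = (249^2)^2 ≡ 152^2 = 23104 ≡ 215 (mod 487)
249^8 = (249^4)^2 ≡ 215^2 = 46225 ≡ 447 (mod 487)
249^16 = (249^8)^2 ≡ 447^2 = 199809 ≡ 139 (mod 487)
249^32 = (249^16)^2 ≡ 139^2 = 19321 ≡ 328 (mod 487)
249^50 = 249^32 · 249^16 · 249^2 ≡ 328 · 139 · 152 ≡ 461 (mod 487).

461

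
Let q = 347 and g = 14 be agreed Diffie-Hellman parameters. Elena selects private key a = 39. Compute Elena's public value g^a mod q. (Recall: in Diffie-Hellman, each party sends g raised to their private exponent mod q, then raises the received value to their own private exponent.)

13

Public value = 14^39 mod 347.
14^1 ≡ 14 (mod 347)
14^2 = (14^1)^2 ≡ 14^2 = 196 ≡ 196 (mod 347)
14^4 = (14^2)^2 ≡ 196^2 = 38416 ≡ 246 (mod 347)
14^8 = (14^4)^2 ≡ 246^2 = 60516 ≡ 138 (mod 347)
14^16 = (14^8)^2 ≡ 138^2 = 19044 ≡ 306 (mod 347)
14^32 = (14^16)^2 ≡ 306^2 = 93636 ≡ 293 (mod 347)
14^39 = 14^32 · 14^4 · 14^2 · 14^1 ≡ 293 · 246 · 196 · 14 ≡ 13 (mod 347).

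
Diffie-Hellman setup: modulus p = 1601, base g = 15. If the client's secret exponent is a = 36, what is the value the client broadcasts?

1479

Public value = 15^{36} \pmod{1601}.
15^1 ≡ 15 (mod 1601)
15^2 = (15^1)^2 ≡ 15^2 = 225 ≡ 225 (mod 1601)
15^4 = (15^2)^2 ≡ 225^2 = 50625 ≡ 994 (mod 1601)
15^8 = (15^4)^2 ≡ 994^2 = 988036 ≡ 219 (mod 1601)
15^16 = (15^8)^2 ≡ 219^2 = 47961 ≡ 1532 (mod 1601)
15^32 = (15^16)^2 ≡ 1532^2 = 2347024 ≡ 1559 (mod 1601)
15^36 = 15^32 · 15^4 ≡ 1559 · 994 ≡ 1479 (mod 1601).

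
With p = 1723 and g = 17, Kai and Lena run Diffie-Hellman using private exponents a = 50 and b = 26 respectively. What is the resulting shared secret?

Lena sends B = g^b mod p = 17^26 mod 1723.
17^1 ≡ 17 (mod 1723)
17^2 = (17^1)^2 ≡ 17^2 = 289 ≡ 289 (mod 1723)
17^4 = (17^2)^2 ≡ 289^2 = 83521 ≡ 817 (mod 1723)
17^8 = (17^4)^2 ≡ 817^2 = 667489 ≡ 688 (mod 1723)
17^16 = (17^8)^2 ≡ 688^2 = 473344 ≡ 1242 (mod 1723)
17^26 = 17^16 · 17^8 · 17^2 ≡ 1242 · 688 · 289 ≡ 369 (mod 1723).
So B = 369. Kai then computes K = B^a mod p = 369^50 mod 1723.
369^1 ≡ 369 (mod 1723)
369^2 = (369^1)^2 ≡ 369^2 = 136161 ≡ 44 (mod 1723)
369^4 = (369^2)^2 ≡ 44^2 = 1936 ≡ 213 (mod 1723)
369^8 = (369^4)^2 ≡ 213^2 = 45369 ≡ 571 (mod 1723)
369^16 = (369^8)^2 ≡ 571^2 = 326041 ≡ 394 (mod 1723)
369^32 = (369^16)^2 ≡ 394^2 = 155236 ≡ 166 (mod 1723)
369^50 = 369^32 · 369^16 · 369^2 ≡ 166 · 394 · 44 ≡ 366 (mod 1723).

366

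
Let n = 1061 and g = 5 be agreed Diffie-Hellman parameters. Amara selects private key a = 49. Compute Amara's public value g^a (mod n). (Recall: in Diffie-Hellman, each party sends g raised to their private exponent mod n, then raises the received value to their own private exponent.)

644

Public value = 5^49 (mod 1061).
5^1 ≡ 5 (mod 1061)
5^2 = (5^1)^2 ≡ 5^2 = 25 ≡ 25 (mod 1061)
5^4 = (5^2)^2 ≡ 25^2 = 625 ≡ 625 (mod 1061)
5^8 = (5^4)^2 ≡ 625^2 = 390625 ≡ 177 (mod 1061)
5^16 = (5^8)^2 ≡ 177^2 = 31329 ≡ 560 (mod 1061)
5^32 = (5^16)^2 ≡ 560^2 = 313600 ≡ 605 (mod 1061)
5^49 = 5^32 · 5^16 · 5^1 ≡ 605 · 560 · 5 ≡ 644 (mod 1061).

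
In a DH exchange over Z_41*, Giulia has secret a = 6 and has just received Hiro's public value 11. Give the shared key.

Shared key K = 11^6 mod 41.
11^1 ≡ 11 (mod 41)
11^2 = (11^1)^2 ≡ 11^2 = 121 ≡ 39 (mod 41)
11^4 = (11^2)^2 ≡ 39^2 = 1521 ≡ 4 (mod 41)
11^6 = 11^4 · 11^2 ≡ 4 · 39 ≡ 33 (mod 41).

33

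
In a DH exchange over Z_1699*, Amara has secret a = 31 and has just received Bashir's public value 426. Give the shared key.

Shared key K = 426^31 mod 1699.
426^1 ≡ 426 (mod 1699)
426^2 = (426^1)^2 ≡ 426^2 = 181476 ≡ 1382 (mod 1699)
426^4 = (426^2)^2 ≡ 1382^2 = 1909924 ≡ 248 (mod 1699)
426^8 = (426^4)^2 ≡ 248^2 = 61504 ≡ 340 (mod 1699)
426^16 = (426^8)^2 ≡ 340^2 = 115600 ≡ 68 (mod 1699)
426^31 = 426^16 · 426^8 · 426^4 · 426^2 · 426^1 ≡ 68 · 340 · 248 · 1382 · 426 ≡ 641 (mod 1699).

641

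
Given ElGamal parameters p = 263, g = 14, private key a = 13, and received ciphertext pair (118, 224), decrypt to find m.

Shared mask s = c₁^a mod p = 118^13 mod 263.
118^1 ≡ 118 (mod 263)
118^2 = (118^1)^2 ≡ 118^2 = 13924 ≡ 248 (mod 263)
118^4 = (118^2)^2 ≡ 248^2 = 61504 ≡ 225 (mod 263)
118^8 = (118^4)^2 ≡ 225^2 = 50625 ≡ 129 (mod 263)
118^13 = 118^8 · 118^4 · 118^1 ≡ 129 · 225 · 118 ≡ 164 (mod 263).
So s = 164; s⁻¹ ≡ 85 (mod 263).
m = c₂ · s⁻¹ mod 263 = 224 · 85 mod 263 = 104.

104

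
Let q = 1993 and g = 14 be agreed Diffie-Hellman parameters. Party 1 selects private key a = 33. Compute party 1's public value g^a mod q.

Public value = 14^33 mod 1993.
14^1 ≡ 14 (mod 1993)
14^2 = (14^1)^2 ≡ 14^2 = 196 ≡ 196 (mod 1993)
14^4 = (14^2)^2 ≡ 196^2 = 38416 ≡ 549 (mod 1993)
14^8 = (14^4)^2 ≡ 549^2 = 301401 ≡ 458 (mod 1993)
14^16 = (14^8)^2 ≡ 458^2 = 209764 ≡ 499 (mod 1993)
14^32 = (14^16)^2 ≡ 499^2 = 249001 ≡ 1869 (mod 1993)
14^33 = 14^32 · 14^1 ≡ 1869 · 14 ≡ 257 (mod 1993).

257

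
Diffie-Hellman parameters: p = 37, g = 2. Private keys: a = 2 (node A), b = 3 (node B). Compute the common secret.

Node A sends A = g^a mod p = 2^2 mod 37.
2^1 ≡ 2 (mod 37)
2^2 = (2^1)^2 ≡ 2^2 = 4 ≡ 4 (mod 37)
So A = 4. Node B then computes K = A^b mod p = 4^3 mod 37.
4^1 ≡ 4 (mod 37)
4^2 = (4^1)^2 ≡ 4^2 = 16 ≡ 16 (mod 37)
4^3 = 4^2 · 4^1 ≡ 16 · 4 ≡ 27 (mod 37).

27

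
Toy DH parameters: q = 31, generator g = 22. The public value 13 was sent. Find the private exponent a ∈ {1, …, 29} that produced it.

Try successive powers of 22 modulo 31:
22^1 ≡ 22
22^2 ≡ 19
22^3 ≡ 15
22^4 ≡ 20
22^5 ≡ 6
22^6 ≡ 8
22^7 ≡ 21
22^8 ≡ 28
22^9 ≡ 27
22^10 ≡ 5
22^11 ≡ 17
22^12 ≡ 2
22^13 ≡ 13
Found: a = 13.

13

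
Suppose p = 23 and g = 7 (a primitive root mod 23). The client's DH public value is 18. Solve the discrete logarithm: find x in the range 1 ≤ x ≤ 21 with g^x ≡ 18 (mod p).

18

Try successive powers of 7 modulo 23:
7^1 ≡ 7
7^2 ≡ 3
7^3 ≡ 21
7^4 ≡ 9
7^5 ≡ 17
7^6 ≡ 4
7^7 ≡ 5
7^8 ≡ 12
7^9 ≡ 15
7^10 ≡ 13
7^11 ≡ 22
7^12 ≡ 16
7^13 ≡ 20
7^14 ≡ 2
7^15 ≡ 14
7^16 ≡ 6
7^17 ≡ 19
7^18 ≡ 18
Found: x = 18.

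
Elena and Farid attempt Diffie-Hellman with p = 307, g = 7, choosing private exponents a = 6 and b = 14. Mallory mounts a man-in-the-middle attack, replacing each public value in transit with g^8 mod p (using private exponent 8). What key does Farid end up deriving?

Farid receives Mallory's public value M = 7^8 mod 307 instead of the honest one.
7^1 ≡ 7 (mod 307)
7^2 = (7^1)^2 ≡ 7^2 = 49 ≡ 49 (mod 307)
7^4 = (7^2)^2 ≡ 49^2 = 2401 ≡ 252 (mod 307)
7^8 = (7^4)^2 ≡ 252^2 = 63504 ≡ 262 (mod 307)
So M = 262. Farid computes K = M^14 mod 307.
262^1 ≡ 262 (mod 307)
262^2 = (262^1)^2 ≡ 262^2 = 68644 ≡ 183 (mod 307)
262^4 = (262^2)^2 ≡ 183^2 = 33489 ≡ 26 (mod 307)
262^8 = (262^4)^2 ≡ 26^2 = 676 ≡ 62 (mod 307)
262^14 = 262^8 · 262^4 · 262^2 ≡ 62 · 26 · 183 ≡ 276 (mod 307).

276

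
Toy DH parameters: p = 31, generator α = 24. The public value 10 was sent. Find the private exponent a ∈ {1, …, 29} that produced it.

8

Try successive powers of 24 modulo 31:
24^1 ≡ 24
24^2 ≡ 18
24^3 ≡ 29
24^4 ≡ 14
24^5 ≡ 26
24^6 ≡ 4
24^7 ≡ 3
24^8 ≡ 10
Found: a = 8.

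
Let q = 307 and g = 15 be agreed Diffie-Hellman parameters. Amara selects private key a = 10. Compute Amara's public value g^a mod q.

187

Public value = 15^10 mod 307.
15^1 ≡ 15 (mod 307)
15^2 = (15^1)^2 ≡ 15^2 = 225 ≡ 225 (mod 307)
15^4 = (15^2)^2 ≡ 225^2 = 50625 ≡ 277 (mod 307)
15^8 = (15^4)^2 ≡ 277^2 = 76729 ≡ 286 (mod 307)
15^10 = 15^8 · 15^2 ≡ 286 · 225 ≡ 187 (mod 307).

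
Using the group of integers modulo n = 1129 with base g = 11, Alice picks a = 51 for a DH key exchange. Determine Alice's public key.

528

Public value = 11^51 mod 1129.
11^1 ≡ 11 (mod 1129)
11^2 = (11^1)^2 ≡ 11^2 = 121 ≡ 121 (mod 1129)
11^4 = (11^2)^2 ≡ 121^2 = 14641 ≡ 1093 (mod 1129)
11^8 = (11^4)^2 ≡ 1093^2 = 1194649 ≡ 167 (mod 1129)
11^16 = (11^8)^2 ≡ 167^2 = 27889 ≡ 793 (mod 1129)
11^32 = (11^16)^2 ≡ 793^2 = 628849 ≡ 1125 (mod 1129)
11^51 = 11^32 · 11^16 · 11^2 · 11^1 ≡ 1125 · 793 · 121 · 11 ≡ 528 (mod 1129).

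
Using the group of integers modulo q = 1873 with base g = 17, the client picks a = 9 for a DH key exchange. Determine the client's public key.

Public value = 17^9 (mod 1873).
17^1 ≡ 17 (mod 1873)
17^2 = (17^1)^2 ≡ 17^2 = 289 ≡ 289 (mod 1873)
17^4 = (17^2)^2 ≡ 289^2 = 83521 ≡ 1109 (mod 1873)
17^8 = (17^4)^2 ≡ 1109^2 = 1229881 ≡ 1193 (mod 1873)
17^9 = 17^8 · 17^1 ≡ 1193 · 17 ≡ 1551 (mod 1873).

1551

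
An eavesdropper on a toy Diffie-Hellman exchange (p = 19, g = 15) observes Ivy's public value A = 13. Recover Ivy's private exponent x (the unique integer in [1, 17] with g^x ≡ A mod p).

Try successive powers of 15 modulo 19:
15^1 ≡ 15
15^2 ≡ 16
15^3 ≡ 12
15^4 ≡ 9
15^5 ≡ 2
15^6 ≡ 11
15^7 ≡ 13
Found: x = 7.

7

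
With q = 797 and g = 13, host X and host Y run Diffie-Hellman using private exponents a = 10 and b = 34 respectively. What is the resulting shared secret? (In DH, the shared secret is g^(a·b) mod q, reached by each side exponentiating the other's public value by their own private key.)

Host X sends A = g^a mod q = 13^10 mod 797.
13^1 ≡ 13 (mod 797)
13^2 = (13^1)^2 ≡ 13^2 = 169 ≡ 169 (mod 797)
13^4 = (13^2)^2 ≡ 169^2 = 28561 ≡ 666 (mod 797)
13^8 = (13^4)^2 ≡ 666^2 = 443556 ≡ 424 (mod 797)
13^10 = 13^8 · 13^2 ≡ 424 · 169 ≡ 723 (mod 797).
So A = 723. Host Y then computes K = A^b mod q = 723^34 mod 797.
723^1 ≡ 723 (mod 797)
723^2 = (723^1)^2 ≡ 723^2 = 522729 ≡ 694 (mod 797)
723^4 = (723^2)^2 ≡ 694^2 = 481636 ≡ 248 (mod 797)
723^8 = (723^4)^2 ≡ 248^2 = 61504 ≡ 135 (mod 797)
723^16 = (723^8)^2 ≡ 135^2 = 18225 ≡ 691 (mod 797)
723^32 = (723^16)^2 ≡ 691^2 = 477481 ≡ 78 (mod 797)
723^34 = 723^32 · 723^2 ≡ 78 · 694 ≡ 733 (mod 797).

733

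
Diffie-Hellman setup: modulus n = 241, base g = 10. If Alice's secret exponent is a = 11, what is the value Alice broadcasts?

Public value = 10^{11} \pmod{241}.
10^1 ≡ 10 (mod 241)
10^2 = (10^1)^2 ≡ 10^2 = 100 ≡ 100 (mod 241)
10^4 = (10^2)^2 ≡ 100^2 = 10000 ≡ 119 (mod 241)
10^8 = (10^4)^2 ≡ 119^2 = 14161 ≡ 183 (mod 241)
10^11 = 10^8 · 10^2 · 10^1 ≡ 183 · 100 · 10 ≡ 81 (mod 241).

81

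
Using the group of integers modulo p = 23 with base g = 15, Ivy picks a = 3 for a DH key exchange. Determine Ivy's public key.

Public value = 15^3 mod 23.
15^1 ≡ 15 (mod 23)
15^2 = (15^1)^2 ≡ 15^2 = 225 ≡ 18 (mod 23)
15^3 = 15^2 · 15^1 ≡ 18 · 15 ≡ 17 (mod 23).

17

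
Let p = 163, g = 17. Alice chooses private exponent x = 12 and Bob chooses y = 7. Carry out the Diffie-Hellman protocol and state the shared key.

140

Bob sends B = g^y mod p = 17^7 mod 163.
17^1 ≡ 17 (mod 163)
17^2 = (17^1)^2 ≡ 17^2 = 289 ≡ 126 (mod 163)
17^4 = (17^2)^2 ≡ 126^2 = 15876 ≡ 65 (mod 163)
17^7 = 17^4 · 17^2 · 17^1 ≡ 65 · 126 · 17 ≡ 28 (mod 163).
So B = 28. Alice then computes K = B^x mod p = 28^12 mod 163.
28^1 ≡ 28 (mod 163)
28^2 = (28^1)^2 ≡ 28^2 = 784 ≡ 132 (mod 163)
28^4 = (28^2)^2 ≡ 132^2 = 17424 ≡ 146 (mod 163)
28^8 = (28^4)^2 ≡ 146^2 = 21316 ≡ 126 (mod 163)
28^12 = 28^8 · 28^4 ≡ 126 · 146 ≡ 140 (mod 163).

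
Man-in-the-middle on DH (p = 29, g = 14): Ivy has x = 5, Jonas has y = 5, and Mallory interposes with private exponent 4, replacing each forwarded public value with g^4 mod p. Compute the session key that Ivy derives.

Ivy receives Mallory's public value M = 14^4 mod 29 instead of the honest one.
14^1 ≡ 14 (mod 29)
14^2 = (14^1)^2 ≡ 14^2 = 196 ≡ 22 (mod 29)
14^4 = (14^2)^2 ≡ 22^2 = 484 ≡ 20 (mod 29)
So M = 20. Ivy computes K = M^5 mod 29.
20^1 ≡ 20 (mod 29)
20^2 = (20^1)^2 ≡ 20^2 = 400 ≡ 23 (mod 29)
20^4 = (20^2)^2 ≡ 23^2 = 529 ≡ 7 (mod 29)
20^5 = 20^4 · 20^1 ≡ 7 · 20 ≡ 24 (mod 29).

24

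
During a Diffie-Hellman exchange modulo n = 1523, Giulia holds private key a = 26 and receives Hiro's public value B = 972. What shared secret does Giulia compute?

Shared key K = 972^26 mod 1523.
972^1 ≡ 972 (mod 1523)
972^2 = (972^1)^2 ≡ 972^2 = 944784 ≡ 524 (mod 1523)
972^4 = (972^2)^2 ≡ 524^2 = 274576 ≡ 436 (mod 1523)
972^8 = (972^4)^2 ≡ 436^2 = 190096 ≡ 1244 (mod 1523)
972^16 = (972^8)^2 ≡ 1244^2 = 1547536 ≡ 168 (mod 1523)
972^26 = 972^16 · 972^8 · 972^2 ≡ 168 · 1244 · 524 ≡ 493 (mod 1523).

493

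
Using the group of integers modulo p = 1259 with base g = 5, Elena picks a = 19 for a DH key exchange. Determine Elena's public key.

Public value = 5^{19} \pmod{1259}.
5^1 ≡ 5 (mod 1259)
5^2 = (5^1)^2 ≡ 5^2 = 25 ≡ 25 (mod 1259)
5^4 = (5^2)^2 ≡ 25^2 = 625 ≡ 625 (mod 1259)
5^8 = (5^4)^2 ≡ 625^2 = 390625 ≡ 335 (mod 1259)
5^16 = (5^8)^2 ≡ 335^2 = 112225 ≡ 174 (mod 1259)
5^19 = 5^16 · 5^2 · 5^1 ≡ 174 · 25 · 5 ≡ 347 (mod 1259).

347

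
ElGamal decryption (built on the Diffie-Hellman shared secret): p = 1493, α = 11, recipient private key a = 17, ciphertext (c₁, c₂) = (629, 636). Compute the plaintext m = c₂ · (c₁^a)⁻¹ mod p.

153

Shared mask s = c₁^a mod p = 629^17 mod 1493.
629^1 ≡ 629 (mod 1493)
629^2 = (629^1)^2 ≡ 629^2 = 395641 ≡ 1489 (mod 1493)
629^4 = (629^2)^2 ≡ 1489^2 = 2217121 ≡ 16 (mod 1493)
629^8 = (629^4)^2 ≡ 16^2 = 256 ≡ 256 (mod 1493)
629^16 = (629^8)^2 ≡ 256^2 = 65536 ≡ 1337 (mod 1493)
629^17 = 629^16 · 629^1 ≡ 1337 · 629 ≡ 414 (mod 1493).
So s = 414; s⁻¹ ≡ 458 (mod 1493).
m = c₂ · s⁻¹ mod 1493 = 636 · 458 mod 1493 = 153.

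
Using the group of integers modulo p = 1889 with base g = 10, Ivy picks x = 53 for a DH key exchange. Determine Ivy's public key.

Public value = 10^{53} \pmod{1889}.
10^1 ≡ 10 (mod 1889)
10^2 = (10^1)^2 ≡ 10^2 = 100 ≡ 100 (mod 1889)
10^4 = (10^2)^2 ≡ 100^2 = 10000 ≡ 555 (mod 1889)
10^8 = (10^4)^2 ≡ 555^2 = 308025 ≡ 118 (mod 1889)
10^16 = (10^8)^2 ≡ 118^2 = 13924 ≡ 701 (mod 1889)
10^32 = (10^16)^2 ≡ 701^2 = 491401 ≡ 261 (mod 1889)
10^53 = 10^32 · 10^16 · 10^4 · 10^1 ≡ 261 · 701 · 555 · 10 ≡ 1600 (mod 1889).

1600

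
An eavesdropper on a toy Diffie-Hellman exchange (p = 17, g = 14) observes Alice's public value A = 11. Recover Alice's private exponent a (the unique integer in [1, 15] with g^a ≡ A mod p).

15

Try successive powers of 14 modulo 17:
14^1 ≡ 14
14^2 ≡ 9
14^3 ≡ 7
14^4 ≡ 13
14^5 ≡ 12
14^6 ≡ 15
14^7 ≡ 6
14^8 ≡ 16
14^9 ≡ 3
14^10 ≡ 8
14^11 ≡ 10
14^12 ≡ 4
14^13 ≡ 5
14^14 ≡ 2
14^15 ≡ 11
Found: a = 15.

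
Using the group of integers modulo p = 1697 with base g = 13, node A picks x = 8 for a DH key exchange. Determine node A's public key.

1488

Public value = 13^8 mod 1697.
13^1 ≡ 13 (mod 1697)
13^2 = (13^1)^2 ≡ 13^2 = 169 ≡ 169 (mod 1697)
13^4 = (13^2)^2 ≡ 169^2 = 28561 ≡ 1409 (mod 1697)
13^8 = (13^4)^2 ≡ 1409^2 = 1985281 ≡ 1488 (mod 1697)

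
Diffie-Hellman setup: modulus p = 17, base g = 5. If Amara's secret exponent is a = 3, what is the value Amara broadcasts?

6

Public value = 5^3 mod 17.
5^1 ≡ 5 (mod 17)
5^2 = (5^1)^2 ≡ 5^2 = 25 ≡ 8 (mod 17)
5^3 = 5^2 · 5^1 ≡ 8 · 5 ≡ 6 (mod 17).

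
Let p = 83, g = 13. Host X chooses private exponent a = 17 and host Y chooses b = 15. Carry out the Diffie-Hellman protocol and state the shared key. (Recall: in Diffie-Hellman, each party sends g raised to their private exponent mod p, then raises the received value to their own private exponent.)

Host X sends A = g^a mod p = 13^17 mod 83.
13^1 ≡ 13 (mod 83)
13^2 = (13^1)^2 ≡ 13^2 = 169 ≡ 3 (mod 83)
13^4 = (13^2)^2 ≡ 3^2 = 9 ≡ 9 (mod 83)
13^8 = (13^4)^2 ≡ 9^2 = 81 ≡ 81 (mod 83)
13^16 = (13^8)^2 ≡ 81^2 = 6561 ≡ 4 (mod 83)
13^17 = 13^16 · 13^1 ≡ 4 · 13 ≡ 52 (mod 83).
So A = 52. Host Y then computes K = A^b mod p = 52^15 mod 83.
52^1 ≡ 52 (mod 83)
52^2 = (52^1)^2 ≡ 52^2 = 2704 ≡ 48 (mod 83)
52^4 = (52^2)^2 ≡ 48^2 = 2304 ≡ 63 (mod 83)
52^8 = (52^4)^2 ≡ 63^2 = 3969 ≡ 68 (mod 83)
52^15 = 52^8 · 52^4 · 52^2 · 52^1 ≡ 68 · 63 · 48 · 52 ≡ 57 (mod 83).

57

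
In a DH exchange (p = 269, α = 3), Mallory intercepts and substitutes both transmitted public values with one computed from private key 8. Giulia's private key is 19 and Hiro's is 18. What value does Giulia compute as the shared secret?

36

Giulia receives Mallory's public value M = 3^8 mod 269 instead of the honest one.
3^1 ≡ 3 (mod 269)
3^2 = (3^1)^2 ≡ 3^2 = 9 ≡ 9 (mod 269)
3^4 = (3^2)^2 ≡ 9^2 = 81 ≡ 81 (mod 269)
3^8 = (3^4)^2 ≡ 81^2 = 6561 ≡ 105 (mod 269)
So M = 105. Giulia computes K = M^19 mod 269.
105^1 ≡ 105 (mod 269)
105^2 = (105^1)^2 ≡ 105^2 = 11025 ≡ 265 (mod 269)
105^4 = (105^2)^2 ≡ 265^2 = 70225 ≡ 16 (mod 269)
105^8 = (105^4)^2 ≡ 16^2 = 256 ≡ 256 (mod 269)
105^16 = (105^8)^2 ≡ 256^2 = 65536 ≡ 169 (mod 269)
105^19 = 105^16 · 105^2 · 105^1 ≡ 169 · 265 · 105 ≡ 36 (mod 269).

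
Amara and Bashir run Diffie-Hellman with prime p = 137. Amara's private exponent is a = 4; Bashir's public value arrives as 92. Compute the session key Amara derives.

Shared key K = 92^4 mod 137.
92^1 ≡ 92 (mod 137)
92^2 = (92^1)^2 ≡ 92^2 = 8464 ≡ 107 (mod 137)
92^4 = (92^2)^2 ≡ 107^2 = 11449 ≡ 78 (mod 137)

78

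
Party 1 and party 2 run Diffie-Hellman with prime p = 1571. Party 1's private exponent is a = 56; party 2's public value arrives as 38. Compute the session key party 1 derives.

Shared key K = 38^56 mod 1571.
38^1 ≡ 38 (mod 1571)
38^2 = (38^1)^2 ≡ 38^2 = 1444 ≡ 1444 (mod 1571)
38^4 = (38^2)^2 ≡ 1444^2 = 2085136 ≡ 419 (mod 1571)
38^8 = (38^4)^2 ≡ 419^2 = 175561 ≡ 1180 (mod 1571)
38^16 = (38^8)^2 ≡ 1180^2 = 1392400 ≡ 494 (mod 1571)
38^32 = (38^16)^2 ≡ 494^2 = 244036 ≡ 531 (mod 1571)
38^56 = 38^32 · 38^16 · 38^8 ≡ 531 · 494 · 1180 ≡ 1103 (mod 1571).

1103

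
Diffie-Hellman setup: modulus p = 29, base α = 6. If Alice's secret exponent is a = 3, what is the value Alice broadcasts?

13

Public value = 6^{3} \pmod{29}.
6^1 ≡ 6 (mod 29)
6^2 = (6^1)^2 ≡ 6^2 = 36 ≡ 7 (mod 29)
6^3 = 6^2 · 6^1 ≡ 7 · 6 ≡ 13 (mod 29).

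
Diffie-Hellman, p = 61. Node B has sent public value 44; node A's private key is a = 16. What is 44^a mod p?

57

Shared key K = 44^16 mod 61.
44^1 ≡ 44 (mod 61)
44^2 = (44^1)^2 ≡ 44^2 = 1936 ≡ 45 (mod 61)
44^4 = (44^2)^2 ≡ 45^2 = 2025 ≡ 12 (mod 61)
44^8 = (44^4)^2 ≡ 12^2 = 144 ≡ 22 (mod 61)
44^16 = (44^8)^2 ≡ 22^2 = 484 ≡ 57 (mod 61)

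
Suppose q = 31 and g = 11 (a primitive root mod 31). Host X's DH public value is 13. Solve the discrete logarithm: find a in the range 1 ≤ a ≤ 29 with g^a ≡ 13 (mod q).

Try successive powers of 11 modulo 31:
11^1 ≡ 11
11^2 ≡ 28
11^3 ≡ 29
11^4 ≡ 9
11^5 ≡ 6
11^6 ≡ 4
11^7 ≡ 13
Found: a = 7.

7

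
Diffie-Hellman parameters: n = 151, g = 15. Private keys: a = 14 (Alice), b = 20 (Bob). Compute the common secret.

Bob sends B = g^b mod n = 15^20 mod 151.
15^1 ≡ 15 (mod 151)
15^2 = (15^1)^2 ≡ 15^2 = 225 ≡ 74 (mod 151)
15^4 = (15^2)^2 ≡ 74^2 = 5476 ≡ 40 (mod 151)
15^8 = (15^4)^2 ≡ 40^2 = 1600 ≡ 90 (mod 151)
15^16 = (15^8)^2 ≡ 90^2 = 8100 ≡ 97 (mod 151)
15^20 = 15^16 · 15^4 ≡ 97 · 40 ≡ 105 (mod 151).
So B = 105. Alice then computes K = B^a mod n = 105^14 mod 151.
105^1 ≡ 105 (mod 151)
105^2 = (105^1)^2 ≡ 105^2 = 11025 ≡ 2 (mod 151)
105^4 = (105^2)^2 ≡ 2^2 = 4 ≡ 4 (mod 151)
105^8 = (105^4)^2 ≡ 4^2 = 16 ≡ 16 (mod 151)
105^14 = 105^8 · 105^4 · 105^2 ≡ 16 · 4 · 2 ≡ 128 (mod 151).

128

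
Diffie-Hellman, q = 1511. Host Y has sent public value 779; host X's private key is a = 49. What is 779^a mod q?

Shared key K = 779^49 mod 1511.
779^1 ≡ 779 (mod 1511)
779^2 = (779^1)^2 ≡ 779^2 = 606841 ≡ 930 (mod 1511)
779^4 = (779^2)^2 ≡ 930^2 = 864900 ≡ 608 (mod 1511)
779^8 = (779^4)^2 ≡ 608^2 = 369664 ≡ 980 (mod 1511)
779^16 = (779^8)^2 ≡ 980^2 = 960400 ≡ 915 (mod 1511)
779^32 = (779^16)^2 ≡ 915^2 = 837225 ≡ 131 (mod 1511)
779^49 = 779^32 · 779^16 · 779^1 ≡ 131 · 915 · 779 ≡ 1079 (mod 1511).

1079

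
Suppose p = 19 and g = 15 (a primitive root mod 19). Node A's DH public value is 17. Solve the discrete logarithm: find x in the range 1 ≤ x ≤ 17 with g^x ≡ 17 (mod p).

14

Try successive powers of 15 modulo 19:
15^1 ≡ 15
15^2 ≡ 16
15^3 ≡ 12
15^4 ≡ 9
15^5 ≡ 2
15^6 ≡ 11
15^7 ≡ 13
15^8 ≡ 5
15^9 ≡ 18
15^10 ≡ 4
15^11 ≡ 3
15^12 ≡ 7
15^13 ≡ 10
15^14 ≡ 17
Found: x = 14.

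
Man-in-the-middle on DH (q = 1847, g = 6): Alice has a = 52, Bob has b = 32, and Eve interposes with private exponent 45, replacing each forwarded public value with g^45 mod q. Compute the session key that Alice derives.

824

Alice receives Eve's public value M = 6^45 mod 1847 instead of the honest one.
6^1 ≡ 6 (mod 1847)
6^2 = (6^1)^2 ≡ 6^2 = 36 ≡ 36 (mod 1847)
6^4 = (6^2)^2 ≡ 36^2 = 1296 ≡ 1296 (mod 1847)
6^8 = (6^4)^2 ≡ 1296^2 = 1679616 ≡ 693 (mod 1847)
6^16 = (6^8)^2 ≡ 693^2 = 480249 ≡ 29 (mod 1847)
6^32 = (6^16)^2 ≡ 29^2 = 841 ≡ 841 (mod 1847)
6^45 = 6^32 · 6^8 · 6^4 · 6^1 ≡ 841 · 693 · 1296 · 6 ≡ 1387 (mod 1847).
So M = 1387. Alice computes K = M^52 mod 1847.
1387^1 ≡ 1387 (mod 1847)
1387^2 = (1387^1)^2 ≡ 1387^2 = 1923769 ≡ 1042 (mod 1847)
1387^4 = (1387^2)^2 ≡ 1042^2 = 1085764 ≡ 1575 (mod 1847)
1387^8 = (1387^4)^2 ≡ 1575^2 = 2480625 ≡ 104 (mod 1847)
1387^16 = (1387^8)^2 ≡ 104^2 = 10816 ≡ 1581 (mod 1847)
1387^32 = (1387^16)^2 ≡ 1581^2 = 2499561 ≡ 570 (mod 1847)
1387^52 = 1387^32 · 1387^16 · 1387^4 ≡ 570 · 1581 · 1575 ≡ 824 (mod 1847).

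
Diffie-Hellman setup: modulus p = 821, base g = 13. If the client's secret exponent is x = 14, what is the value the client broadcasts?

Public value = 13^14 mod 821.
13^1 ≡ 13 (mod 821)
13^2 = (13^1)^2 ≡ 13^2 = 169 ≡ 169 (mod 821)
13^4 = (13^2)^2 ≡ 169^2 = 28561 ≡ 647 (mod 821)
13^8 = (13^4)^2 ≡ 647^2 = 418609 ≡ 720 (mod 821)
13^14 = 13^8 · 13^4 · 13^2 ≡ 720 · 647 · 169 ≡ 449 (mod 821).

449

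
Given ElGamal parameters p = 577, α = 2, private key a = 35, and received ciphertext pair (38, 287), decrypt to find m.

Shared mask s = c₁^a mod p = 38^35 mod 577.
38^1 ≡ 38 (mod 577)
38^2 = (38^1)^2 ≡ 38^2 = 1444 ≡ 290 (mod 577)
38^4 = (38^2)^2 ≡ 290^2 = 84100 ≡ 435 (mod 577)
38^8 = (38^4)^2 ≡ 435^2 = 189225 ≡ 546 (mod 577)
38^16 = (38^8)^2 ≡ 546^2 = 298116 ≡ 384 (mod 577)
38^32 = (38^16)^2 ≡ 384^2 = 147456 ≡ 321 (mod 577)
38^35 = 38^32 · 38^2 · 38^1 ≡ 321 · 290 · 38 ≡ 410 (mod 577).
So s = 410; s⁻¹ ≡ 38 (mod 577).
m = c₂ · s⁻¹ mod 577 = 287 · 38 mod 577 = 520.

520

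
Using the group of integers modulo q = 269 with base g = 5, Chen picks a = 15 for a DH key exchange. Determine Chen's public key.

220

Public value = 5^15 mod 269.
5^1 ≡ 5 (mod 269)
5^2 = (5^1)^2 ≡ 5^2 = 25 ≡ 25 (mod 269)
5^4 = (5^2)^2 ≡ 25^2 = 625 ≡ 87 (mod 269)
5^8 = (5^4)^2 ≡ 87^2 = 7569 ≡ 37 (mod 269)
5^15 = 5^8 · 5^4 · 5^2 · 5^1 ≡ 37 · 87 · 25 · 5 ≡ 220 (mod 269).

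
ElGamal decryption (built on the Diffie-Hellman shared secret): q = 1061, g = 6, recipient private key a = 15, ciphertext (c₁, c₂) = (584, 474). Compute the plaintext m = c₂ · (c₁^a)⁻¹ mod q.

Shared mask s = c₁^a mod q = 584^15 mod 1061.
584^1 ≡ 584 (mod 1061)
584^2 = (584^1)^2 ≡ 584^2 = 341056 ≡ 475 (mod 1061)
584^4 = (584^2)^2 ≡ 475^2 = 225625 ≡ 693 (mod 1061)
584^8 = (584^4)^2 ≡ 693^2 = 480249 ≡ 677 (mod 1061)
584^15 = 584^8 · 584^4 · 584^2 · 584^1 ≡ 677 · 693 · 475 · 584 ≡ 892 (mod 1061).
So s = 892; s⁻¹ ≡ 113 (mod 1061).
m = c₂ · s⁻¹ mod 1061 = 474 · 113 mod 1061 = 512.

512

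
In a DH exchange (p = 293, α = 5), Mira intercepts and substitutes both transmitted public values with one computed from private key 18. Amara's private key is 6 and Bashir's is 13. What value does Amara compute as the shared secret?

Amara receives Mira's public value M = 5^18 mod 293 instead of the honest one.
5^1 ≡ 5 (mod 293)
5^2 = (5^1)^2 ≡ 5^2 = 25 ≡ 25 (mod 293)
5^4 = (5^2)^2 ≡ 25^2 = 625 ≡ 39 (mod 293)
5^8 = (5^4)^2 ≡ 39^2 = 1521 ≡ 56 (mod 293)
5^16 = (5^8)^2 ≡ 56^2 = 3136 ≡ 206 (mod 293)
5^18 = 5^16 · 5^2 ≡ 206 · 25 ≡ 169 (mod 293).
So M = 169. Amara computes K = M^6 mod 293.
169^1 ≡ 169 (mod 293)
169^2 = (169^1)^2 ≡ 169^2 = 28561 ≡ 140 (mod 293)
169^4 = (169^2)^2 ≡ 140^2 = 19600 ≡ 262 (mod 293)
169^6 = 169^4 · 169^2 ≡ 262 · 140 ≡ 55 (mod 293).

55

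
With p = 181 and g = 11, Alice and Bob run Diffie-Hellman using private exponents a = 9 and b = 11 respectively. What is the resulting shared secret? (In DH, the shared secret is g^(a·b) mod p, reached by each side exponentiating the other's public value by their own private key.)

56

Alice sends A = g^a mod p = 11^9 mod 181.
11^1 ≡ 11 (mod 181)
11^2 = (11^1)^2 ≡ 11^2 = 121 ≡ 121 (mod 181)
11^4 = (11^2)^2 ≡ 121^2 = 14641 ≡ 161 (mod 181)
11^8 = (11^4)^2 ≡ 161^2 = 25921 ≡ 38 (mod 181)
11^9 = 11^8 · 11^1 ≡ 38 · 11 ≡ 56 (mod 181).
So A = 56. Bob then computes K = A^b mod p = 56^11 mod 181.
56^1 ≡ 56 (mod 181)
56^2 = (56^1)^2 ≡ 56^2 = 3136 ≡ 59 (mod 181)
56^4 = (56^2)^2 ≡ 59^2 = 3481 ≡ 42 (mod 181)
56^8 = (56^4)^2 ≡ 42^2 = 1764 ≡ 135 (mod 181)
56^11 = 56^8 · 56^2 · 56^1 ≡ 135 · 59 · 56 ≡ 56 (mod 181).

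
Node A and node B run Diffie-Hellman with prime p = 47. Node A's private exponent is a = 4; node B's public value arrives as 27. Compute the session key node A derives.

Shared key K = 27^4 mod 47.
27^1 ≡ 27 (mod 47)
27^2 = (27^1)^2 ≡ 27^2 = 729 ≡ 24 (mod 47)
27^4 = (27^2)^2 ≡ 24^2 = 576 ≡ 12 (mod 47)

12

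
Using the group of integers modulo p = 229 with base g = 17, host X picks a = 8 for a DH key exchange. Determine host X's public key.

203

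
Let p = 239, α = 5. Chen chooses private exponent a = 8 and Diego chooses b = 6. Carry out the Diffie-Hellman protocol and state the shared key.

Chen sends A = α^a mod p = 5^8 mod 239.
5^1 ≡ 5 (mod 239)
5^2 = (5^1)^2 ≡ 5^2 = 25 ≡ 25 (mod 239)
5^4 = (5^2)^2 ≡ 25^2 = 625 ≡ 147 (mod 239)
5^8 = (5^4)^2 ≡ 147^2 = 21609 ≡ 99 (mod 239)
So A = 99. Diego then computes K = A^b mod p = 99^6 mod 239.
99^1 ≡ 99 (mod 239)
99^2 = (99^1)^2 ≡ 99^2 = 9801 ≡ 2 (mod 239)
99^4 = (99^2)^2 ≡ 2^2 = 4 ≡ 4 (mod 239)
99^6 = 99^4 · 99^2 ≡ 4 · 2 ≡ 8 (mod 239).

8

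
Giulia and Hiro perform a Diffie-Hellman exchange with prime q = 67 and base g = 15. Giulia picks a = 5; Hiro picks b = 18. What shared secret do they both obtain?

24

Giulia sends A = g^a mod q = 15^5 mod 67.
15^1 ≡ 15 (mod 67)
15^2 = (15^1)^2 ≡ 15^2 = 225 ≡ 24 (mod 67)
15^4 = (15^2)^2 ≡ 24^2 = 576 ≡ 40 (mod 67)
15^5 = 15^4 · 15^1 ≡ 40 · 15 ≡ 64 (mod 67).
So A = 64. Hiro then computes K = A^b mod q = 64^18 mod 67.
64^1 ≡ 64 (mod 67)
64^2 = (64^1)^2 ≡ 64^2 = 4096 ≡ 9 (mod 67)
64^4 = (64^2)^2 ≡ 9^2 = 81 ≡ 14 (mod 67)
64^8 = (64^4)^2 ≡ 14^2 = 196 ≡ 62 (mod 67)
64^16 = (64^8)^2 ≡ 62^2 = 3844 ≡ 25 (mod 67)
64^18 = 64^16 · 64^2 ≡ 25 · 9 ≡ 24 (mod 67).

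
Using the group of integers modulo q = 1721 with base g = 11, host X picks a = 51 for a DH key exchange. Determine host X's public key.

Public value = 11^51 mod 1721.
11^1 ≡ 11 (mod 1721)
11^2 = (11^1)^2 ≡ 11^2 = 121 ≡ 121 (mod 1721)
11^4 = (11^2)^2 ≡ 121^2 = 14641 ≡ 873 (mod 1721)
11^8 = (11^4)^2 ≡ 873^2 = 762129 ≡ 1447 (mod 1721)
11^16 = (11^8)^2 ≡ 1447^2 = 2093809 ≡ 1073 (mod 1721)
11^32 = (11^16)^2 ≡ 1073^2 = 1151329 ≡ 1701 (mod 1721)
11^51 = 11^32 · 11^16 · 11^2 · 11^1 ≡ 1701 · 1073 · 121 · 11 ≡ 177 (mod 1721).

177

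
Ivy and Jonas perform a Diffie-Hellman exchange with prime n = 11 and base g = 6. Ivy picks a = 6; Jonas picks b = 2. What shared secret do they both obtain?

3

Ivy sends A = g^a mod n = 6^6 mod 11.
6^1 ≡ 6 (mod 11)
6^2 = (6^1)^2 ≡ 6^2 = 36 ≡ 3 (mod 11)
6^4 = (6^2)^2 ≡ 3^2 = 9 ≡ 9 (mod 11)
6^6 = 6^4 · 6^2 ≡ 9 · 3 ≡ 5 (mod 11).
So A = 5. Jonas then computes K = A^b mod n = 5^2 mod 11.
5^1 ≡ 5 (mod 11)
5^2 = (5^1)^2 ≡ 5^2 = 25 ≡ 3 (mod 11)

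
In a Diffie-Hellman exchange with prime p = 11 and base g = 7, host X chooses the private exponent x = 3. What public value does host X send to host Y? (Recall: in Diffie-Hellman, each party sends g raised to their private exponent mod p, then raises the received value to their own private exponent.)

Public value = 7^3 (mod 11).
7^1 ≡ 7 (mod 11)
7^2 = (7^1)^2 ≡ 7^2 = 49 ≡ 5 (mod 11)
7^3 = 7^2 · 7^1 ≡ 5 · 7 ≡ 2 (mod 11).

2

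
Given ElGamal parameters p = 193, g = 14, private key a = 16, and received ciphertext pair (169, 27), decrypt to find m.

166

Shared mask s = c₁^a mod p = 169^16 mod 193.
169^1 ≡ 169 (mod 193)
169^2 = (169^1)^2 ≡ 169^2 = 28561 ≡ 190 (mod 193)
169^4 = (169^2)^2 ≡ 190^2 = 36100 ≡ 9 (mod 193)
169^8 = (169^4)^2 ≡ 9^2 = 81 ≡ 81 (mod 193)
169^16 = (169^8)^2 ≡ 81^2 = 6561 ≡ 192 (mod 193)
So s = 192; s⁻¹ ≡ 192 (mod 193).
m = c₂ · s⁻¹ mod 193 = 27 · 192 mod 193 = 166.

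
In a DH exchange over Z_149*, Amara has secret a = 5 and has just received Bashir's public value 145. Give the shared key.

Shared key K = 145^5 mod 149.
145^1 ≡ 145 (mod 149)
145^2 = (145^1)^2 ≡ 145^2 = 21025 ≡ 16 (mod 149)
145^4 = (145^2)^2 ≡ 16^2 = 256 ≡ 107 (mod 149)
145^5 = 145^4 · 145^1 ≡ 107 · 145 ≡ 19 (mod 149).

19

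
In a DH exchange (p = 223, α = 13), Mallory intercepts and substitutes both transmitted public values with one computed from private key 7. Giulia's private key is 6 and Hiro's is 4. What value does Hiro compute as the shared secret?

164

Hiro receives Mallory's public value M = 13^7 mod 223 instead of the honest one.
13^1 ≡ 13 (mod 223)
13^2 = (13^1)^2 ≡ 13^2 = 169 ≡ 169 (mod 223)
13^4 = (13^2)^2 ≡ 169^2 = 28561 ≡ 17 (mod 223)
13^7 = 13^4 · 13^2 · 13^1 ≡ 17 · 169 · 13 ≡ 108 (mod 223).
So M = 108. Hiro computes K = M^4 mod 223.
108^1 ≡ 108 (mod 223)
108^2 = (108^1)^2 ≡ 108^2 = 11664 ≡ 68 (mod 223)
108^4 = (108^2)^2 ≡ 68^2 = 4624 ≡ 164 (mod 223)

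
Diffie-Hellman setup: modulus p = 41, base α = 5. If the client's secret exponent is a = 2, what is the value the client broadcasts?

Public value = 5^2 mod 41.
5^1 ≡ 5 (mod 41)
5^2 = (5^1)^2 ≡ 5^2 = 25 ≡ 25 (mod 41)

25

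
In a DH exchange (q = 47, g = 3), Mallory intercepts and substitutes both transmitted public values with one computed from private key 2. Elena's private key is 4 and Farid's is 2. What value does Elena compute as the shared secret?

28

Elena receives Mallory's public value M = 3^2 mod 47 instead of the honest one.
3^1 ≡ 3 (mod 47)
3^2 = (3^1)^2 ≡ 3^2 = 9 ≡ 9 (mod 47)
So M = 9. Elena computes K = M^4 mod 47.
9^1 ≡ 9 (mod 47)
9^2 = (9^1)^2 ≡ 9^2 = 81 ≡ 34 (mod 47)
9^4 = (9^2)^2 ≡ 34^2 = 1156 ≡ 28 (mod 47)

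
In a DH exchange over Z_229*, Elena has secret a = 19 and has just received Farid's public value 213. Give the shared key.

228

Shared key K = 213^19 mod 229.
213^1 ≡ 213 (mod 229)
213^2 = (213^1)^2 ≡ 213^2 = 45369 ≡ 27 (mod 229)
213^4 = (213^2)^2 ≡ 27^2 = 729 ≡ 42 (mod 229)
213^8 = (213^4)^2 ≡ 42^2 = 1764 ≡ 161 (mod 229)
213^16 = (213^8)^2 ≡ 161^2 = 25921 ≡ 44 (mod 229)
213^19 = 213^16 · 213^2 · 213^1 ≡ 44 · 27 · 213 ≡ 228 (mod 229).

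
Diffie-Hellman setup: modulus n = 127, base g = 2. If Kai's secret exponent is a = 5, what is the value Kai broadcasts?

Public value = 2^5 mod 127.
2^1 ≡ 2 (mod 127)
2^2 = (2^1)^2 ≡ 2^2 = 4 ≡ 4 (mod 127)
2^4 = (2^2)^2 ≡ 4^2 = 16 ≡ 16 (mod 127)
2^5 = 2^4 · 2^1 ≡ 16 · 2 ≡ 32 (mod 127).

32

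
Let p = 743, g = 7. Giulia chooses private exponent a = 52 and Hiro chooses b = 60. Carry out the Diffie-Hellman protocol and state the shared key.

Hiro sends B = g^b mod p = 7^60 mod 743.
7^1 ≡ 7 (mod 743)
7^2 = (7^1)^2 ≡ 7^2 = 49 ≡ 49 (mod 743)
7^4 = (7^2)^2 ≡ 49^2 = 2401 ≡ 172 (mod 743)
7^8 = (7^4)^2 ≡ 172^2 = 29584 ≡ 607 (mod 743)
7^16 = (7^8)^2 ≡ 607^2 = 368449 ≡ 664 (mod 743)
7^32 = (7^16)^2 ≡ 664^2 = 440896 ≡ 297 (mod 743)
7^60 = 7^32 · 7^16 · 7^8 · 7^4 ≡ 297 · 664 · 607 · 172 ≡ 569 (mod 743).
So B = 569. Giulia then computes K = B^a mod p = 569^52 mod 743.
569^1 ≡ 569 (mod 743)
569^2 = (569^1)^2 ≡ 569^2 = 323761 ≡ 556 (mod 743)
569^4 = (569^2)^2 ≡ 556^2 = 309136 ≡ 48 (mod 743)
569^8 = (569^4)^2 ≡ 48^2 = 2304 ≡ 75 (mod 743)
569^16 = (569^8)^2 ≡ 75^2 = 5625 ≡ 424 (mod 743)
569^32 = (569^16)^2 ≡ 424^2 = 179776 ≡ 713 (mod 743)
569^52 = 569^32 · 569^16 · 569^4 ≡ 713 · 424 · 48 ≡ 186 (mod 743).

186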